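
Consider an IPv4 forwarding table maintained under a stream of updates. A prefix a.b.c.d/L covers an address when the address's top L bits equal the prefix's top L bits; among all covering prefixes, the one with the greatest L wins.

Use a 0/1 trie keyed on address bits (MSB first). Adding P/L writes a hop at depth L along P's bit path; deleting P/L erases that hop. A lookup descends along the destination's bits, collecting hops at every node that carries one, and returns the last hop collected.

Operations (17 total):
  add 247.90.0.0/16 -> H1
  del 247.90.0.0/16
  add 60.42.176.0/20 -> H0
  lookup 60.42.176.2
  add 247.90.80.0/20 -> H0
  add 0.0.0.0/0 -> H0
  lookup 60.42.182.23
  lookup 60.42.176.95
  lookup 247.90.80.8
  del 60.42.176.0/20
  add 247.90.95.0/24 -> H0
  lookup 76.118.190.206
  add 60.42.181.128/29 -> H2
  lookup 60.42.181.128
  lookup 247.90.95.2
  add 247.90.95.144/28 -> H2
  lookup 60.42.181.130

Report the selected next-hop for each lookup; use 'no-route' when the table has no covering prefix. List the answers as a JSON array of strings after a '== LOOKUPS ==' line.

Trace:
  add 247.90.0.0/16 -> H1 at depth 16
  del 247.90.0.0/16 (clear depth 16)
  add 60.42.176.0/20 -> H0 at depth 20
  lookup 60.42.176.2: bits 00111100001010101011 walk d0:-→d1:-→d2:-→d3:-→d4:-→d5:-→d6:-→d7:-→d8:-→d9:-→d10:-→d11:-→d12:-→d13:-→d14:-→d15:-→d16:-→d17:-→d18:-→d19:-→d20:H0 -> H0
  add 247.90.80.0/20 -> H0 at depth 20
  add 0.0.0.0/0 -> H0 at depth 0
  lookup 60.42.182.23: bits 00111100001010101011 walk d0:H0→d1:-→d2:-→d3:-→d4:-→d5:-→d6:-→d7:-→d8:-→d9:-→d10:-→d11:-→d12:-→d13:-→d14:-→d15:-→d16:-→d17:-→d18:-→d19:-→d20:H0 -> H0
  lookup 60.42.176.95: bits 00111100001010101011 walk d0:H0→d1:-→d2:-→d3:-→d4:-→d5:-→d6:-→d7:-→d8:-→d9:-→d10:-→d11:-→d12:-→d13:-→d14:-→d15:-→d16:-→d17:-→d18:-→d19:-→d20:H0 -> H0
  lookup 247.90.80.8: bits 11110111010110100101 walk d0:H0→d1:-→d2:-→d3:-→d4:-→d5:-→d6:-→d7:-→d8:-→d9:-→d10:-→d11:-→d12:-→d13:-→d14:-→d15:-→d16:-→d17:-→d18:-→d19:-→d20:H0 -> H0
  del 60.42.176.0/20 (clear depth 20)
  add 247.90.95.0/24 -> H0 at depth 24
  lookup 76.118.190.206: bits 0 walk d0:H0→d1:- -> H0
  add 60.42.181.128/29 -> H2 at depth 29
  lookup 60.42.181.128: bits 00111100001010101011010110000 walk d0:H0→d1:-→d2:-→d3:-→d4:-→d5:-→d6:-→d7:-→d8:-→d9:-→d10:-→d11:-→d12:-→d13:-→d14:-→d15:-→d16:-→d17:-→d18:-→d19:-→d20:-→d21:-→d22:-→d23:-→d24:-→d25:-→d26:-→d27:-→d28:-→d29:H2 -> H2
  lookup 247.90.95.2: bits 111101110101101001011111 walk d0:H0→d1:-→d2:-→d3:-→d4:-→d5:-→d6:-→d7:-→d8:-→d9:-→d10:-→d11:-→d12:-→d13:-→d14:-→d15:-→d16:-→d17:-→d18:-→d19:-→d20:H0→d21:-→d22:-→d23:-→d24:H0 -> H0
  add 247.90.95.144/28 -> H2 at depth 28
  lookup 60.42.181.130: bits 00111100001010101011010110000 walk d0:H0→d1:-→d2:-→d3:-→d4:-→d5:-→d6:-→d7:-→d8:-→d9:-→d10:-→d11:-→d12:-→d13:-→d14:-→d15:-→d16:-→d17:-→d18:-→d19:-→d20:-→d21:-→d22:-→d23:-→d24:-→d25:-→d26:-→d27:-→d28:-→d29:H2 -> H2

== LOOKUPS ==
["H0","H0","H0","H0","H0","H2","H0","H2"]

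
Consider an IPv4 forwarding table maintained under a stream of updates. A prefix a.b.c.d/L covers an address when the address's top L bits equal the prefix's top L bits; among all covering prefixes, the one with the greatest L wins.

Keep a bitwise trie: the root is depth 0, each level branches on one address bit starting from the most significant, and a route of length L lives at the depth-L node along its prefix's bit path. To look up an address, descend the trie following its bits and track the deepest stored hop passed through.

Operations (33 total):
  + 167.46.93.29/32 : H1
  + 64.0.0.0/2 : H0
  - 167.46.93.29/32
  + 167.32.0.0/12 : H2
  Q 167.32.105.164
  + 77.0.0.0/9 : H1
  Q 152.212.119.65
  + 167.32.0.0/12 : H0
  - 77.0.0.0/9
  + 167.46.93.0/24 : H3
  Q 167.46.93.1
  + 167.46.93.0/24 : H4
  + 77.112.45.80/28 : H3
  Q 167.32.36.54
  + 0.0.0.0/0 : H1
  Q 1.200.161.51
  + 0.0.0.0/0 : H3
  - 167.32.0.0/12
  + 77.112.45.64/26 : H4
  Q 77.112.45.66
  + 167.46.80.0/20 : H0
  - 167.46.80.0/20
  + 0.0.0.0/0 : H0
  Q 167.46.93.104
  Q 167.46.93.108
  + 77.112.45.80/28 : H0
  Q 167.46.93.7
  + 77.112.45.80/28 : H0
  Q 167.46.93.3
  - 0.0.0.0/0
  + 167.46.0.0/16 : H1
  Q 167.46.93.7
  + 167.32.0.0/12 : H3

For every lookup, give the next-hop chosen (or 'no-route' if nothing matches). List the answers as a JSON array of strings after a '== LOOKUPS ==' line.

Process each operation:
  add 167.46.93.29/32 -> H1 at depth 32
  add 64.0.0.0/2 -> H0 at depth 2
  del 167.46.93.29/32 (clear depth 32)
  add 167.32.0.0/12 -> H2 at depth 12
  Q 167.32.105.164: descend 101001110010 ; hops seen [H2] ; pick H2
  add 77.0.0.0/9 -> H1 at depth 9
  Q 152.212.119.65: descend 10 ; hops seen [∅] ; pick no-route
  add 167.32.0.0/12 -> H0 at depth 12
  del 77.0.0.0/9 (clear depth 9)
  add 167.46.93.0/24 -> H3 at depth 24
  Q 167.46.93.1: descend 101001110010111001011101000 ; hops seen [H0,H3] ; pick H3
  add 167.46.93.0/24 -> H4 at depth 24
  add 77.112.45.80/28 -> H3 at depth 28
  Q 167.32.36.54: descend 101001110010 ; hops seen [H0] ; pick H0
  add 0.0.0.0/0 -> H1 at depth 0
  Q 1.200.161.51: descend 0 ; hops seen [H1] ; pick H1
  add 0.0.0.0/0 -> H3 at depth 0
  del 167.32.0.0/12 (clear depth 12)
  add 77.112.45.64/26 -> H4 at depth 26
  Q 77.112.45.66: descend 010011010111000000101101010 ; hops seen [H3,H0,H4] ; pick H4
  add 167.46.80.0/20 -> H0 at depth 20
  del 167.46.80.0/20 (clear depth 20)
  add 0.0.0.0/0 -> H0 at depth 0
  Q 167.46.93.104: descend 1010011100101110010111010 ; hops seen [H0,H4] ; pick H4
  Q 167.46.93.108: descend 1010011100101110010111010 ; hops seen [H0,H4] ; pick H4
  add 77.112.45.80/28 -> H0 at depth 28
  Q 167.46.93.7: descend 101001110010111001011101000 ; hops seen [H0,H4] ; pick H4
  add 77.112.45.80/28 -> H0 at depth 28
  Q 167.46.93.3: descend 101001110010111001011101000 ; hops seen [H0,H4] ; pick H4
  del 0.0.0.0/0 (clear depth 0)
  add 167.46.0.0/16 -> H1 at depth 16
  Q 167.46.93.7: descend 101001110010111001011101000 ; hops seen [H1,H4] ; pick H4
  add 167.32.0.0/12 -> H3 at depth 12

== LOOKUPS ==
["H2","no-route","H3","H0","H1","H4","H4","H4","H4","H4","H4"]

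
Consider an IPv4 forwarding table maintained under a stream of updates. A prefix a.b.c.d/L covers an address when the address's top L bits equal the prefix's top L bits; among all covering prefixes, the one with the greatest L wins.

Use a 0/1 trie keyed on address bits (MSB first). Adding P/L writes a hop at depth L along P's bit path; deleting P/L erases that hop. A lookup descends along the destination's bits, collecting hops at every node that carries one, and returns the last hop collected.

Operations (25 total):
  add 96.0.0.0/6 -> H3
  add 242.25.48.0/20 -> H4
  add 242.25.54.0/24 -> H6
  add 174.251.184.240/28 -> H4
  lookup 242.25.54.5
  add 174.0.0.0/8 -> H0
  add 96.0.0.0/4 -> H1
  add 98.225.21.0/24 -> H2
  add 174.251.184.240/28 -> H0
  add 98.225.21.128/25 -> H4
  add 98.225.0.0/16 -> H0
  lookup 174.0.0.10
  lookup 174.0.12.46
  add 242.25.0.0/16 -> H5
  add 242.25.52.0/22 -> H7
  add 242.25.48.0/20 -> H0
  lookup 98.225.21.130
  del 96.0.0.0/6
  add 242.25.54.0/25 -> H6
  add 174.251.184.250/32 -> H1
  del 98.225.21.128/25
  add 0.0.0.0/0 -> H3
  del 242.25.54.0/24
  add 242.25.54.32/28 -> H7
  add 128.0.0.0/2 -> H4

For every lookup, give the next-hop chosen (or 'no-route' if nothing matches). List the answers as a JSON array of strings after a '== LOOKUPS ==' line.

Apply in order:
  add 96.0.0.0/6 -> H3 at depth 6
  add 242.25.48.0/20 -> H4 at depth 20
  add 242.25.54.0/24 -> H6 at depth 24
  add 174.251.184.240/28 -> H4 at depth 28
  ? 242.25.54.5  path d0:-→d1:-→d2:-→d3:-→d4:-→d5:-→d6:-→d7:-→d8:-→d9:-→d10:-→d11:-→d12:-→d13:-→d14:-→d15:-→d16:-→d17:-→d18:-→d19:-→d20:H4→d21:-→d22:-→d23:-→d24:H6  best=H6
  add 174.0.0.0/8 -> H0 at depth 8
  add 96.0.0.0/4 -> H1 at depth 4
  add 98.225.21.0/24 -> H2 at depth 24
  add 174.251.184.240/28 -> H0 at depth 28
  add 98.225.21.128/25 -> H4 at depth 25
  add 98.225.0.0/16 -> H0 at depth 16
  ? 174.0.0.10  path d0:-→d1:-→d2:-→d3:-→d4:-→d5:-→d6:-→d7:-→d8:H0  best=H0
  ? 174.0.12.46  path d0:-→d1:-→d2:-→d3:-→d4:-→d5:-→d6:-→d7:-→d8:H0  best=H0
  add 242.25.0.0/16 -> H5 at depth 16
  add 242.25.52.0/22 -> H7 at depth 22
  add 242.25.48.0/20 -> H0 at depth 20
  ? 98.225.21.130  path d0:-→d1:-→d2:-→d3:-→d4:H1→d5:-→d6:H3→d7:-→d8:-→d9:-→d10:-→d11:-→d12:-→d13:-→d14:-→d15:-→d16:H0→d17:-→d18:-→d19:-→d20:-→d21:-→d22:-→d23:-→d24:H2→d25:H4  best=H4
  del 96.0.0.0/6 (clear depth 6)
  add 242.25.54.0/25 -> H6 at depth 25
  add 174.251.184.250/32 -> H1 at depth 32
  del 98.225.21.128/25 (clear depth 25)
  add 0.0.0.0/0 -> H3 at depth 0
  del 242.25.54.0/24 (clear depth 24)
  add 242.25.54.32/28 -> H7 at depth 28
  add 128.0.0.0/2 -> H4 at depth 2

== LOOKUPS ==
["H6","H0","H0","H4"]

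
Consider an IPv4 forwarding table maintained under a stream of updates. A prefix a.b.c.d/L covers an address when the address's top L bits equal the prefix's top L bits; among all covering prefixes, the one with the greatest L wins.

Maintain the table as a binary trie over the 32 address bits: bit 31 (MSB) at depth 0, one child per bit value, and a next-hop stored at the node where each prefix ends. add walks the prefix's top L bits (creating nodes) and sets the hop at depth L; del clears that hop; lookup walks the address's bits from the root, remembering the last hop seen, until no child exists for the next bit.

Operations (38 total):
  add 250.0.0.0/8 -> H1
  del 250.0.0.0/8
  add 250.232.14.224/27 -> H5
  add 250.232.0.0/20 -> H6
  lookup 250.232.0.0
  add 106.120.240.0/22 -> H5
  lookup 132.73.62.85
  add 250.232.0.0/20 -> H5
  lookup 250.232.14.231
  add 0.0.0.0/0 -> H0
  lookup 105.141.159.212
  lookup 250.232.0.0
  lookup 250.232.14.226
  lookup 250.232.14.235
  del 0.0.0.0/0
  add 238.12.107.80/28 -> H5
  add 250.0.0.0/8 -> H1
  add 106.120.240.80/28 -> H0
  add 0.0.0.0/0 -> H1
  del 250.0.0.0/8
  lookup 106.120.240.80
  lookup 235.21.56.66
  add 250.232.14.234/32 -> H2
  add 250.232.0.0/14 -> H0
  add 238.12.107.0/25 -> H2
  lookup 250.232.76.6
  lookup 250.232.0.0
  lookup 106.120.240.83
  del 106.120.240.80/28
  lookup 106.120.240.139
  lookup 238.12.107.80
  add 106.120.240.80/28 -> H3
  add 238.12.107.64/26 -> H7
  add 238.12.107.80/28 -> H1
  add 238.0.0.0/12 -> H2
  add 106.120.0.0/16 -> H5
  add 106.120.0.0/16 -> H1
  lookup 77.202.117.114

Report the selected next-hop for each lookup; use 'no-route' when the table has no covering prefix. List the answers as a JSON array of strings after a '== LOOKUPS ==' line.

Apply in order:
  add 250.0.0.0/8 -> H1 at depth 8
  - 250.0.0.0/8 clear@8
  add 250.232.14.224/27 -> H5 at depth 27
  add 250.232.0.0/20 -> H6 at depth 20
  lookup 250.232.0.0: bits 11111010111010000000 walk d0:-→d1:-→d2:-→d3:-→d4:-→d5:-→d6:-→d7:-→d8:-→d9:-→d10:-→d11:-→d12:-→d13:-→d14:-→d15:-→d16:-→d17:-→d18:-→d19:-→d20:H6 -> H6
  add 106.120.240.0/22 -> H5 at depth 22
  lookup 132.73.62.85: bits 1 walk d0:-→d1:- -> no-route
  add 250.232.0.0/20 -> H5 at depth 20
  lookup 250.232.14.231: bits 111110101110100000001110111 walk d0:-→d1:-→d2:-→d3:-→d4:-→d5:-→d6:-→d7:-→d8:-→d9:-→d10:-→d11:-→d12:-→d13:-→d14:-→d15:-→d16:-→d17:-→d18:-→d19:-→d20:H5→d21:-→d22:-→d23:-→d24:-→d25:-→d26:-→d27:H5 -> H5
  add 0.0.0.0/0 -> H0 at depth 0
  lookup 105.141.159.212: bits 011010 walk d0:H0→d1:-→d2:-→d3:-→d4:-→d5:-→d6:- -> H0
  lookup 250.232.0.0: bits 11111010111010000000 walk d0:H0→d1:-→d2:-→d3:-→d4:-→d5:-→d6:-→d7:-→d8:-→d9:-→d10:-→d11:-→d12:-→d13:-→d14:-→d15:-→d16:-→d17:-→d18:-→d19:-→d20:H5 -> H5
  lookup 250.232.14.226: bits 111110101110100000001110111 walk d0:H0→d1:-→d2:-→d3:-→d4:-→d5:-→d6:-→d7:-→d8:-→d9:-→d10:-→d11:-→d12:-→d13:-→d14:-→d15:-→d16:-→d17:-→d18:-→d19:-→d20:H5→d21:-→d22:-→d23:-→d24:-→d25:-→d26:-→d27:H5 -> H5
  lookup 250.232.14.235: bits 111110101110100000001110111 walk d0:H0→d1:-→d2:-→d3:-→d4:-→d5:-→d6:-→d7:-→d8:-→d9:-→d10:-→d11:-→d12:-→d13:-→d14:-→d15:-→d16:-→d17:-→d18:-→d19:-→d20:H5→d21:-→d22:-→d23:-→d24:-→d25:-→d26:-→d27:H5 -> H5
  - 0.0.0.0/0 clear@0
  add 238.12.107.80/28 -> H5 at depth 28
  add 250.0.0.0/8 -> H1 at depth 8
  add 106.120.240.80/28 -> H0 at depth 28
  add 0.0.0.0/0 -> H1 at depth 0
  - 250.0.0.0/8 clear@8
  lookup 106.120.240.80: bits 0110101001111000111100000101 walk d0:H1→d1:-→d2:-→d3:-→d4:-→d5:-→d6:-→d7:-→d8:-→d9:-→d10:-→d11:-→d12:-→d13:-→d14:-→d15:-→d16:-→d17:-→d18:-→d19:-→d20:-→d21:-→d22:H5→d23:-→d24:-→d25:-→d26:-→d27:-→d28:H0 -> H0
  lookup 235.21.56.66: bits 11101 walk d0:H1→d1:-→d2:-→d3:-→d4:-→d5:- -> H1
  add 250.232.14.234/32 -> H2 at depth 32
  add 250.232.0.0/14 -> H0 at depth 14
  add 238.12.107.0/25 -> H2 at depth 25
  lookup 250.232.76.6: bits 11111010111010000 walk d0:H1→d1:-→d2:-→d3:-→d4:-→d5:-→d6:-→d7:-→d8:-→d9:-→d10:-→d11:-→d12:-→d13:-→d14:H0→d15:-→d16:-→d17:- -> H0
  lookup 250.232.0.0: bits 11111010111010000000 walk d0:H1→d1:-→d2:-→d3:-→d4:-→d5:-→d6:-→d7:-→d8:-→d9:-→d10:-→d11:-→d12:-→d13:-→d14:H0→d15:-→d16:-→d17:-→d18:-→d19:-→d20:H5 -> H5
  lookup 106.120.240.83: bits 0110101001111000111100000101 walk d0:H1→d1:-→d2:-→d3:-→d4:-→d5:-→d6:-→d7:-→d8:-→d9:-→d10:-→d11:-→d12:-→d13:-→d14:-→d15:-→d16:-→d17:-→d18:-→d19:-→d20:-→d21:-→d22:H5→d23:-→d24:-→d25:-→d26:-→d27:-→d28:H0 -> H0
  - 106.120.240.80/28 clear@28
  lookup 106.120.240.139: bits 011010100111100011110000 walk d0:H1→d1:-→d2:-→d3:-→d4:-→d5:-→d6:-→d7:-→d8:-→d9:-→d10:-→d11:-→d12:-→d13:-→d14:-→d15:-→d16:-→d17:-→d18:-→d19:-→d20:-→d21:-→d22:H5→d23:-→d24:- -> H5
  lookup 238.12.107.80: bits 1110111000001100011010110101 walk d0:H1→d1:-→d2:-→d3:-→d4:-→d5:-→d6:-→d7:-→d8:-→d9:-→d10:-→d11:-→d12:-→d13:-→d14:-→d15:-→d16:-→d17:-→d18:-→d19:-→d20:-→d21:-→d22:-→d23:-→d24:-→d25:H2→d26:-→d27:-→d28:H5 -> H5
  add 106.120.240.80/28 -> H3 at depth 28
  add 238.12.107.64/26 -> H7 at depth 26
  add 238.12.107.80/28 -> H1 at depth 28
  add 238.0.0.0/12 -> H2 at depth 12
  add 106.120.0.0/16 -> H5 at depth 16
  add 106.120.0.0/16 -> H1 at depth 16
  lookup 77.202.117.114: bits 01 walk d0:H1→d1:-→d2:- -> H1

== LOOKUPS ==
["H6","no-route","H5","H0","H5","H5","H5","H0","H1","H0","H5","H0","H5","H5","H1"]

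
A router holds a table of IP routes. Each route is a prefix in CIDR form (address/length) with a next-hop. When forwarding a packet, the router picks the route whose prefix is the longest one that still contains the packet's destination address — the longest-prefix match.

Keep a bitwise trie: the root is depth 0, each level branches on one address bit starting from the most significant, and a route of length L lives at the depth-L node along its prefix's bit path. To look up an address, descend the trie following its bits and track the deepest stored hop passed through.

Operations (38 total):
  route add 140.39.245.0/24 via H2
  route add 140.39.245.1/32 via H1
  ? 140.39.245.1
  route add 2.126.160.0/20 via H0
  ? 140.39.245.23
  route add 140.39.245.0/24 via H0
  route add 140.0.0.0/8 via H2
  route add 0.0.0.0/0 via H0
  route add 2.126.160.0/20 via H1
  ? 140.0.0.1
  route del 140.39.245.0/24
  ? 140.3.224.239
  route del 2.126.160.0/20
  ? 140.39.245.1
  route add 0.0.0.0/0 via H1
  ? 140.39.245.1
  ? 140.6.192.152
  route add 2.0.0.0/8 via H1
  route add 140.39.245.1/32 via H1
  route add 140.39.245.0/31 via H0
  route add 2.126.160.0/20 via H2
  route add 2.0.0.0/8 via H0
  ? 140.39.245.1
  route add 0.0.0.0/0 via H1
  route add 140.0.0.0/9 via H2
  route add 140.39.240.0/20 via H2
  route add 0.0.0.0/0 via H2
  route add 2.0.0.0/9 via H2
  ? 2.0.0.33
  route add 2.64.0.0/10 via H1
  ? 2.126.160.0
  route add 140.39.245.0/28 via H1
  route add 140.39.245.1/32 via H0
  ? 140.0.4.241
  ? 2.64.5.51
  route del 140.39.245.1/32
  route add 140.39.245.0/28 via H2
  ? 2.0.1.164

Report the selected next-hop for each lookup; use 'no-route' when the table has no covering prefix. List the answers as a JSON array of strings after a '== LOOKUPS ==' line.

Apply in order:
  + 140.39.245.0/24 (H2) depth=24
  + 140.39.245.1/32 (H1) depth=32
  ? 140.39.245.1  path d0:-→d1:-→d2:-→d3:-→d4:-→d5:-→d6:-→d7:-→d8:-→d9:-→d10:-→d11:-→d12:-→d13:-→d14:-→d15:-→d16:-→d17:-→d18:-→d19:-→d20:-→d21:-→d22:-→d23:-→d24:H2→d25:-→d26:-→d27:-→d28:-→d29:-→d30:-→d31:-→d32:H1  best=H1
  + 2.126.160.0/20 (H0) depth=20
  ? 140.39.245.23  path d0:-→d1:-→d2:-→d3:-→d4:-→d5:-→d6:-→d7:-→d8:-→d9:-→d10:-→d11:-→d12:-→d13:-→d14:-→d15:-→d16:-→d17:-→d18:-→d19:-→d20:-→d21:-→d22:-→d23:-→d24:H2→d25:-→d26:-→d27:-  best=H2
  + 140.39.245.0/24 (H0) depth=24
  + 140.0.0.0/8 (H2) depth=8
  + 0.0.0.0/0 (H0) depth=0
  + 2.126.160.0/20 (H1) depth=20
  ? 140.0.0.1  path d0:H0→d1:-→d2:-→d3:-→d4:-→d5:-→d6:-→d7:-→d8:H2→d9:-→d10:-  best=H2
  del 140.39.245.0/24 (clear depth 24)
  ? 140.3.224.239  path d0:H0→d1:-→d2:-→d3:-→d4:-→d5:-→d6:-→d7:-→d8:H2→d9:-→d10:-  best=H2
  del 2.126.160.0/20 (clear depth 20)
  ? 140.39.245.1  path d0:H0→d1:-→d2:-→d3:-→d4:-→d5:-→d6:-→d7:-→d8:H2→d9:-→d10:-→d11:-→d12:-→d13:-→d14:-→d15:-→d16:-→d17:-→d18:-→d19:-→d20:-→d21:-→d22:-→d23:-→d24:-→d25:-→d26:-→d27:-→d28:-→d29:-→d30:-→d31:-→d32:H1  best=H1
  + 0.0.0.0/0 (H1) depth=0
  ? 140.39.245.1  path d0:H1→d1:-→d2:-→d3:-→d4:-→d5:-→d6:-→d7:-→d8:H2→d9:-→d10:-→d11:-→d12:-→d13:-→d14:-→d15:-→d16:-→d17:-→d18:-→d19:-→d20:-→d21:-→d22:-→d23:-→d24:-→d25:-→d26:-→d27:-→d28:-→d29:-→d30:-→d31:-→d32:H1  best=H1
  ? 140.6.192.152  path d0:H1→d1:-→d2:-→d3:-→d4:-→d5:-→d6:-→d7:-→d8:H2→d9:-→d10:-  best=H2
  + 2.0.0.0/8 (H1) depth=8
  + 140.39.245.1/32 (H1) depth=32
  + 140.39.245.0/31 (H0) depth=31
  + 2.126.160.0/20 (H2) depth=20
  + 2.0.0.0/8 (H0) depth=8
  ? 140.39.245.1  path d0:H1→d1:-→d2:-→d3:-→d4:-→d5:-→d6:-→d7:-→d8:H2→d9:-→d10:-→d11:-→d12:-→d13:-→d14:-→d15:-→d16:-→d17:-→d18:-→d19:-→d20:-→d21:-→d22:-→d23:-→d24:-→d25:-→d26:-→d27:-→d28:-→d29:-→d30:-→d31:H0→d32:H1  best=H1
  + 0.0.0.0/0 (H1) depth=0
  + 140.0.0.0/9 (H2) depth=9
  + 140.39.240.0/20 (H2) depth=20
  + 0.0.0.0/0 (H2) depth=0
  + 2.0.0.0/9 (H2) depth=9
  ? 2.0.0.33  path d0:H2→d1:-→d2:-→d3:-→d4:-→d5:-→d6:-→d7:-→d8:H0→d9:H2  best=H2
  + 2.64.0.0/10 (H1) depth=10
  ? 2.126.160.0  path d0:H2→d1:-→d2:-→d3:-→d4:-→d5:-→d6:-→d7:-→d8:H0→d9:H2→d10:H1→d11:-→d12:-→d13:-→d14:-→d15:-→d16:-→d17:-→d18:-→d19:-→d20:H2  best=H2
  + 140.39.245.0/28 (H1) depth=28
  + 140.39.245.1/32 (H0) depth=32
  ? 140.0.4.241  path d0:H2→d1:-→d2:-→d3:-→d4:-→d5:-→d6:-→d7:-→d8:H2→d9:H2→d10:-  best=H2
  ? 2.64.5.51  path d0:H2→d1:-→d2:-→d3:-→d4:-→d5:-→d6:-→d7:-→d8:H0→d9:H2→d10:H1  best=H1
  del 140.39.245.1/32 (clear depth 32)
  + 140.39.245.0/28 (H2) depth=28
  ? 2.0.1.164  path d0:H2→d1:-→d2:-→d3:-→d4:-→d5:-→d6:-→d7:-→d8:H0→d9:H2  best=H2

== LOOKUPS ==
["H1","H2","H2","H2","H1","H1","H2","H1","H2","H2","H2","H1","H2"]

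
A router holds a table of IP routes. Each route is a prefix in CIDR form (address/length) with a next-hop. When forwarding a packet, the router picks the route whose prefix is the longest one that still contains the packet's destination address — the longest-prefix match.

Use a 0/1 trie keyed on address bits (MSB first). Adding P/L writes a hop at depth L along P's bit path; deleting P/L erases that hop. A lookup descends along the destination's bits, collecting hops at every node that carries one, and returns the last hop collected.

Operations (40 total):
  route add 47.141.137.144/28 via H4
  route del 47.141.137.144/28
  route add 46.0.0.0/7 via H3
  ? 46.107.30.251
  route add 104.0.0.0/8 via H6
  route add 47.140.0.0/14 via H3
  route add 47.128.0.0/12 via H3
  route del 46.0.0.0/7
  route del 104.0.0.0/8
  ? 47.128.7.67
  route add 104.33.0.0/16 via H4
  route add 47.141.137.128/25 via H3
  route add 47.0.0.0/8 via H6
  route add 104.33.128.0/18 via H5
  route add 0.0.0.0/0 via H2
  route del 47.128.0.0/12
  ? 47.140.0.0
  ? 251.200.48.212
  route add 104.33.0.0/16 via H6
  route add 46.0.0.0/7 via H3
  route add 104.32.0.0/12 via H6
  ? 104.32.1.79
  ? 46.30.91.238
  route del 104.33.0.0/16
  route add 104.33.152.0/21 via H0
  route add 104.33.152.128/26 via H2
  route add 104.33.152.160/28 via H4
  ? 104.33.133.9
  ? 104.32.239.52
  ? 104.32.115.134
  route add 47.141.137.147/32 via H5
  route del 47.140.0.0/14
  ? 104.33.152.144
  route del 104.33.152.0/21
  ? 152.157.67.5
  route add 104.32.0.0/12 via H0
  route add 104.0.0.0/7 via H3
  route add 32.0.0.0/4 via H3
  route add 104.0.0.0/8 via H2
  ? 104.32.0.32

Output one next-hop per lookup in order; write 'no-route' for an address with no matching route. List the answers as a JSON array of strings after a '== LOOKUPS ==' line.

Process each operation:
  add 47.141.137.144/28 -> H4 at depth 28
  del 47.141.137.144/28 (clear depth 28)
  add 46.0.0.0/7 -> H3 at depth 7
  ? 46.107.30.251  path d0:-→d1:-→d2:-→d3:-→d4:-→d5:-→d6:-→d7:H3  best=H3
  add 104.0.0.0/8 -> H6 at depth 8
  add 47.140.0.0/14 -> H3 at depth 14
  add 47.128.0.0/12 -> H3 at depth 12
  del 46.0.0.0/7 (clear depth 7)
  del 104.0.0.0/8 (clear depth 8)
  ? 47.128.7.67  path d0:-→d1:-→d2:-→d3:-→d4:-→d5:-→d6:-→d7:-→d8:-→d9:-→d10:-→d11:-→d12:H3  best=H3
  add 104.33.0.0/16 -> H4 at depth 16
  add 47.141.137.128/25 -> H3 at depth 25
  add 47.0.0.0/8 -> H6 at depth 8
  add 104.33.128.0/18 -> H5 at depth 18
  add 0.0.0.0/0 -> H2 at depth 0
  del 47.128.0.0/12 (clear depth 12)
  ? 47.140.0.0  path d0:H2→d1:-→d2:-→d3:-→d4:-→d5:-→d6:-→d7:-→d8:H6→d9:-→d10:-→d11:-→d12:-→d13:-→d14:H3→d15:-  best=H3
  ? 251.200.48.212  path d0:H2  best=H2
  add 104.33.0.0/16 -> H6 at depth 16
  add 46.0.0.0/7 -> H3 at depth 7
  add 104.32.0.0/12 -> H6 at depth 12
  ? 104.32.1.79  path d0:H2→d1:-→d2:-→d3:-→d4:-→d5:-→d6:-→d7:-→d8:-→d9:-→d10:-→d11:-→d12:H6→d13:-→d14:-→d15:-  best=H6
  ? 46.30.91.238  path d0:H2→d1:-→d2:-→d3:-→d4:-→d5:-→d6:-→d7:H3  best=H3
  del 104.33.0.0/16 (clear depth 16)
  add 104.33.152.0/21 -> H0 at depth 21
  add 104.33.152.128/26 -> H2 at depth 26
  add 104.33.152.160/28 -> H4 at depth 28
  ? 104.33.133.9  path d0:H2→d1:-→d2:-→d3:-→d4:-→d5:-→d6:-→d7:-→d8:-→d9:-→d10:-→d11:-→d12:H6→d13:-→d14:-→d15:-→d16:-→d17:-→d18:H5→d19:-  best=H5
  ? 104.32.239.52  path d0:H2→d1:-→d2:-→d3:-→d4:-→d5:-→d6:-→d7:-→d8:-→d9:-→d10:-→d11:-→d12:H6→d13:-→d14:-→d15:-  best=H6
  ? 104.32.115.134  path d0:H2→d1:-→d2:-→d3:-→d4:-→d5:-→d6:-→d7:-→d8:-→d9:-→d10:-→d11:-→d12:H6→d13:-→d14:-→d15:-  best=H6
  add 47.141.137.147/32 -> H5 at depth 32
  del 47.140.0.0/14 (clear depth 14)
  ? 104.33.152.144  path d0:H2→d1:-→d2:-→d3:-→d4:-→d5:-→d6:-→d7:-→d8:-→d9:-→d10:-→d11:-→d12:H6→d13:-→d14:-→d15:-→d16:-→d17:-→d18:H5→d19:-→d20:-→d21:H0→d22:-→d23:-→d24:-→d25:-→d26:H2  best=H2
  del 104.33.152.0/21 (clear depth 21)
  ? 152.157.67.5  path d0:H2  best=H2
  add 104.32.0.0/12 -> H0 at depth 12
  add 104.0.0.0/7 -> H3 at depth 7
  add 32.0.0.0/4 -> H3 at depth 4
  add 104.0.0.0/8 -> H2 at depth 8
  ? 104.32.0.32  path d0:H2→d1:-→d2:-→d3:-→d4:-→d5:-→d6:-→d7:H3→d8:H2→d9:-→d10:-→d11:-→d12:H0→d13:-→d14:-→d15:-  best=H0

== LOOKUPS ==
["H3","H3","H3","H2","H6","H3","H5","H6","H6","H2","H2","H0"]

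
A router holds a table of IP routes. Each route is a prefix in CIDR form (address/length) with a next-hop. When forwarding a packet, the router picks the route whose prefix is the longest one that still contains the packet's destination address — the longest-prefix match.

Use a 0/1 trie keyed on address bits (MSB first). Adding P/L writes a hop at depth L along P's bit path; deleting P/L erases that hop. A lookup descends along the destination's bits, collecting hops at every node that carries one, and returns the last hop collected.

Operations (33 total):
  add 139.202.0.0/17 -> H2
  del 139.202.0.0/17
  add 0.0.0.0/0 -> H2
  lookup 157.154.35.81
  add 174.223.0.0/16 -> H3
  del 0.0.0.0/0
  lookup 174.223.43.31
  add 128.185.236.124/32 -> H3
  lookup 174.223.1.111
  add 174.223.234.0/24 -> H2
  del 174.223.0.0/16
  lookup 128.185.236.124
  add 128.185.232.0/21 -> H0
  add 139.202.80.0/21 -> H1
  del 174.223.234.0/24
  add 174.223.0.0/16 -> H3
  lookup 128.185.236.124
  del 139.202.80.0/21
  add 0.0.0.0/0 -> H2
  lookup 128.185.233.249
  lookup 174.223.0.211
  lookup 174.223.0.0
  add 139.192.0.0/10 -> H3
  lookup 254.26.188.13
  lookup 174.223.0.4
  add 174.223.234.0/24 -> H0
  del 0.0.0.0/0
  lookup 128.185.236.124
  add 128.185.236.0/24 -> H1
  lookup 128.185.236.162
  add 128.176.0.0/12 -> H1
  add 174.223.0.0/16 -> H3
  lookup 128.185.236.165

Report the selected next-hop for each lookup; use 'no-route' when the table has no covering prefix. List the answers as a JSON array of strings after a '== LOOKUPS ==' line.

Process each operation:
  + 139.202.0.0/17 (H2) depth=17
  del 139.202.0.0/17 (clear depth 17)
  + 0.0.0.0/0 (H2) depth=0
  lookup 157.154.35.81: bits 100 walk d0:H2→d1:-→d2:-→d3:- -> H2
  + 174.223.0.0/16 (H3) depth=16
  del 0.0.0.0/0 (clear depth 0)
  lookup 174.223.43.31: bits 1010111011011111 walk d0:-→d1:-→d2:-→d3:-→d4:-→d5:-→d6:-→d7:-→d8:-→d9:-→d10:-→d11:-→d12:-→d13:-→d14:-→d15:-→d16:H3 -> H3
  + 128.185.236.124/32 (H3) depth=32
  lookup 174.223.1.111: bits 1010111011011111 walk d0:-→d1:-→d2:-→d3:-→d4:-→d5:-→d6:-→d7:-→d8:-→d9:-→d10:-→d11:-→d12:-→d13:-→d14:-→d15:-→d16:H3 -> H3
  + 174.223.234.0/24 (H2) depth=24
  del 174.223.0.0/16 (clear depth 16)
  lookup 128.185.236.124: bits 10000000101110011110110001111100 walk d0:-→d1:-→d2:-→d3:-→d4:-→d5:-→d6:-→d7:-→d8:-→d9:-→d10:-→d11:-→d12:-→d13:-→d14:-→d15:-→d16:-→d17:-→d18:-→d19:-→d20:-→d21:-→d22:-→d23:-→d24:-→d25:-→d26:-→d27:-→d28:-→d29:-→d30:-→d31:-→d32:H3 -> H3
  + 128.185.232.0/21 (H0) depth=21
  + 139.202.80.0/21 (H1) depth=21
  del 174.223.234.0/24 (clear depth 24)
  + 174.223.0.0/16 (H3) depth=16
  lookup 128.185.236.124: bits 10000000101110011110110001111100 walk d0:-→d1:-→d2:-→d3:-→d4:-→d5:-→d6:-→d7:-→d8:-→d9:-→d10:-→d11:-→d12:-→d13:-→d14:-→d15:-→d16:-→d17:-→d18:-→d19:-→d20:-→d21:H0→d22:-→d23:-→d24:-→d25:-→d26:-→d27:-→d28:-→d29:-→d30:-→d31:-→d32:H3 -> H3
  del 139.202.80.0/21 (clear depth 21)
  + 0.0.0.0/0 (H2) depth=0
  lookup 128.185.233.249: bits 100000001011100111101 walk d0:H2→d1:-→d2:-→d3:-→d4:-→d5:-→d6:-→d7:-→d8:-→d9:-→d10:-→d11:-→d12:-→d13:-→d14:-→d15:-→d16:-→d17:-→d18:-→d19:-→d20:-→d21:H0 -> H0
  lookup 174.223.0.211: bits 1010111011011111 walk d0:H2→d1:-→d2:-→d3:-→d4:-→d5:-→d6:-→d7:-→d8:-→d9:-→d10:-→d11:-→d12:-→d13:-→d14:-→d15:-→d16:H3 -> H3
  lookup 174.223.0.0: bits 1010111011011111 walk d0:H2→d1:-→d2:-→d3:-→d4:-→d5:-→d6:-→d7:-→d8:-→d9:-→d10:-→d11:-→d12:-→d13:-→d14:-→d15:-→d16:H3 -> H3
  + 139.192.0.0/10 (H3) depth=10
  lookup 254.26.188.13: bits 1 walk d0:H2→d1:- -> H2
  lookup 174.223.0.4: bits 1010111011011111 walk d0:H2→d1:-→d2:-→d3:-→d4:-→d5:-→d6:-→d7:-→d8:-→d9:-→d10:-→d11:-→d12:-→d13:-→d14:-→d15:-→d16:H3 -> H3
  + 174.223.234.0/24 (H0) depth=24
  del 0.0.0.0/0 (clear depth 0)
  lookup 128.185.236.124: bits 10000000101110011110110001111100 walk d0:-→d1:-→d2:-→d3:-→d4:-→d5:-→d6:-→d7:-→d8:-→d9:-→d10:-→d11:-→d12:-→d13:-→d14:-→d15:-→d16:-→d17:-→d18:-→d19:-→d20:-→d21:H0→d22:-→d23:-→d24:-→d25:-→d26:-→d27:-→d28:-→d29:-→d30:-→d31:-→d32:H3 -> H3
  + 128.185.236.0/24 (H1) depth=24
  lookup 128.185.236.162: bits 100000001011100111101100 walk d0:-→d1:-→d2:-→d3:-→d4:-→d5:-→d6:-→d7:-→d8:-→d9:-→d10:-→d11:-→d12:-→d13:-→d14:-→d15:-→d16:-→d17:-→d18:-→d19:-→d20:-→d21:H0→d22:-→d23:-→d24:H1 -> H1
  + 128.176.0.0/12 (H1) depth=12
  + 174.223.0.0/16 (H3) depth=16
  lookup 128.185.236.165: bits 100000001011100111101100 walk d0:-→d1:-→d2:-→d3:-→d4:-→d5:-→d6:-→d7:-→d8:-→d9:-→d10:-→d11:-→d12:H1→d13:-→d14:-→d15:-→d16:-→d17:-→d18:-→d19:-→d20:-→d21:H0→d22:-→d23:-→d24:H1 -> H1

== LOOKUPS ==
["H2","H3","H3","H3","H3","H0","H3","H3","H2","H3","H3","H1","H1"]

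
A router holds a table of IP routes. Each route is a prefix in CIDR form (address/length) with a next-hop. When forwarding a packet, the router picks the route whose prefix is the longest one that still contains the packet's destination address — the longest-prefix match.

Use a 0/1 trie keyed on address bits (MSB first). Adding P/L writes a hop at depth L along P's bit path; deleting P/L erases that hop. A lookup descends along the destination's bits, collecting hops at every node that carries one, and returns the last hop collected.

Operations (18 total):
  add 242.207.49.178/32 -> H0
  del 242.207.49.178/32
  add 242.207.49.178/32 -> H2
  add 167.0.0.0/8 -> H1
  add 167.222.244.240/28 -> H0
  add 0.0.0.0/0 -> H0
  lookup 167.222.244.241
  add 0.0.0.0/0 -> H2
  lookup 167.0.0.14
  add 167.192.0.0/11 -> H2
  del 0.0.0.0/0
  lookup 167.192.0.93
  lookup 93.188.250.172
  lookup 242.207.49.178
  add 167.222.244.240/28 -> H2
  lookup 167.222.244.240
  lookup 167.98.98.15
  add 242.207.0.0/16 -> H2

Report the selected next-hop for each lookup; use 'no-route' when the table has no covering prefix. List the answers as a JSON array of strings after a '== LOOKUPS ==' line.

Trace:
  add 242.207.49.178/32 -> H0 at depth 32
  del 242.207.49.178/32 (clear depth 32)
  add 242.207.49.178/32 -> H2 at depth 32
  add 167.0.0.0/8 -> H1 at depth 8
  add 167.222.244.240/28 -> H0 at depth 28
  add 0.0.0.0/0 -> H0 at depth 0
  lookup 167.222.244.241: bits 1010011111011110111101001111 walk d0:H0→d1:-→d2:-→d3:-→d4:-→d5:-→d6:-→d7:-→d8:H1→d9:-→d10:-→d11:-→d12:-→d13:-→d14:-→d15:-→d16:-→d17:-→d18:-→d19:-→d20:-→d21:-→d22:-→d23:-→d24:-→d25:-→d26:-→d27:-→d28:H0 -> H0
  add 0.0.0.0/0 -> H2 at depth 0
  lookup 167.0.0.14: bits 10100111 walk d0:H2→d1:-→d2:-→d3:-→d4:-→d5:-→d6:-→d7:-→d8:H1 -> H1
  add 167.192.0.0/11 -> H2 at depth 11
  del 0.0.0.0/0 (clear depth 0)
  lookup 167.192.0.93: bits 10100111110 walk d0:-→d1:-→d2:-→d3:-→d4:-→d5:-→d6:-→d7:-→d8:H1→d9:-→d10:-→d11:H2 -> H2
  lookup 93.188.250.172: bits ε walk d0:- -> no-route
  lookup 242.207.49.178: bits 11110010110011110011000110110010 walk d0:-→d1:-→d2:-→d3:-→d4:-→d5:-→d6:-→d7:-→d8:-→d9:-→d10:-→d11:-→d12:-→d13:-→d14:-→d15:-→d16:-→d17:-→d18:-→d19:-→d20:-→d21:-→d22:-→d23:-→d24:-→d25:-→d26:-→d27:-→d28:-→d29:-→d30:-→d31:-→d32:H2 -> H2
  add 167.222.244.240/28 -> H2 at depth 28
  lookup 167.222.244.240: bits 1010011111011110111101001111 walk d0:-→d1:-→d2:-→d3:-→d4:-→d5:-→d6:-→d7:-→d8:H1→d9:-→d10:-→d11:H2→d12:-→d13:-→d14:-→d15:-→d16:-→d17:-→d18:-→d19:-→d20:-→d21:-→d22:-→d23:-→d24:-→d25:-→d26:-→d27:-→d28:H2 -> H2
  lookup 167.98.98.15: bits 10100111 walk d0:-→d1:-→d2:-→d3:-→d4:-→d5:-→d6:-→d7:-→d8:H1 -> H1
  add 242.207.0.0/16 -> H2 at depth 16

== LOOKUPS ==
["H0","H1","H2","no-route","H2","H2","H1"]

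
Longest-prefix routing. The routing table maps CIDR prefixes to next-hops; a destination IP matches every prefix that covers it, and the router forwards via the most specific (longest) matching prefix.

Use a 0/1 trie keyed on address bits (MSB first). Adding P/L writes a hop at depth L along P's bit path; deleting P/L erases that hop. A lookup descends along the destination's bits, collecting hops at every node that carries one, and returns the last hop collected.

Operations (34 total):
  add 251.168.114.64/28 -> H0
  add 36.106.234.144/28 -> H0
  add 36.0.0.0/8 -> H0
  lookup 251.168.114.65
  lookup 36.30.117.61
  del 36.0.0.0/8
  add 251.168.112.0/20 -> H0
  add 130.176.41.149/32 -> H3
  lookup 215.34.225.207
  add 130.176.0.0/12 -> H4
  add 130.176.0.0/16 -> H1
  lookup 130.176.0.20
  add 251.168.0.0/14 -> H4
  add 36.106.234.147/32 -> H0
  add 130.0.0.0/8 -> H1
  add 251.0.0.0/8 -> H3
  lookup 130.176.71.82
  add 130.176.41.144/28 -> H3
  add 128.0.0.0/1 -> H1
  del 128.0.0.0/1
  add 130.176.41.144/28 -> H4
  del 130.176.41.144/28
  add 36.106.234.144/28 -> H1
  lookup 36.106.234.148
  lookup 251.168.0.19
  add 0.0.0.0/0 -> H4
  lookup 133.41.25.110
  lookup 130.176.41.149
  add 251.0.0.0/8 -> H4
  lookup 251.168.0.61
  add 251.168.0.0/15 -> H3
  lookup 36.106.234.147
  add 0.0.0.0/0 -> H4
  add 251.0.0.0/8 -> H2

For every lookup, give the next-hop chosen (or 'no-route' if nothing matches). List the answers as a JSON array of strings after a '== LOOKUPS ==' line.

Process each operation:
  add 251.168.114.64/28 -> H0 at depth 28
  add 36.106.234.144/28 -> H0 at depth 28
  add 36.0.0.0/8 -> H0 at depth 8
  Q 251.168.114.65: descend 1111101110101000011100100100 ; hops seen [H0] ; pick H0
  Q 36.30.117.61: descend 001001000 ; hops seen [H0] ; pick H0
  - 36.0.0.0/8 clear@8
  add 251.168.112.0/20 -> H0 at depth 20
  add 130.176.41.149/32 -> H3 at depth 32
  Q 215.34.225.207: descend 11 ; hops seen [∅] ; pick no-route
  add 130.176.0.0/12 -> H4 at depth 12
  add 130.176.0.0/16 -> H1 at depth 16
  Q 130.176.0.20: descend 100000101011000000 ; hops seen [H4,H1] ; pick H1
  add 251.168.0.0/14 -> H4 at depth 14
  add 36.106.234.147/32 -> H0 at depth 32
  add 130.0.0.0/8 -> H1 at depth 8
  add 251.0.0.0/8 -> H3 at depth 8
  Q 130.176.71.82: descend 10000010101100000 ; hops seen [H1,H4,H1] ; pick H1
  add 130.176.41.144/28 -> H3 at depth 28
  add 128.0.0.0/1 -> H1 at depth 1
  - 128.0.0.0/1 clear@1
  add 130.176.41.144/28 -> H4 at depth 28
  - 130.176.41.144/28 clear@28
  add 36.106.234.144/28 -> H1 at depth 28
  Q 36.106.234.148: descend 00100100011010101110101010010 ; hops seen [H1] ; pick H1
  Q 251.168.0.19: descend 11111011101010000 ; hops seen [H3,H4] ; pick H4
  add 0.0.0.0/0 -> H4 at depth 0
  Q 133.41.25.110: descend 10000 ; hops seen [H4] ; pick H4
  Q 130.176.41.149: descend 10000010101100000010100110010101 ; hops seen [H4,H1,H4,H1,H3] ; pick H3
  add 251.0.0.0/8 -> H4 at depth 8
  Q 251.168.0.61: descend 11111011101010000 ; hops seen [H4,H4,H4] ; pick H4
  add 251.168.0.0/15 -> H3 at depth 15
  Q 36.106.234.147: descend 00100100011010101110101010010011 ; hops seen [H4,H1,H0] ; pick H0
  add 0.0.0.0/0 -> H4 at depth 0
  add 251.0.0.0/8 -> H2 at depth 8

== LOOKUPS ==
["H0","H0","no-route","H1","H1","H1","H4","H4","H3","H4","H0"]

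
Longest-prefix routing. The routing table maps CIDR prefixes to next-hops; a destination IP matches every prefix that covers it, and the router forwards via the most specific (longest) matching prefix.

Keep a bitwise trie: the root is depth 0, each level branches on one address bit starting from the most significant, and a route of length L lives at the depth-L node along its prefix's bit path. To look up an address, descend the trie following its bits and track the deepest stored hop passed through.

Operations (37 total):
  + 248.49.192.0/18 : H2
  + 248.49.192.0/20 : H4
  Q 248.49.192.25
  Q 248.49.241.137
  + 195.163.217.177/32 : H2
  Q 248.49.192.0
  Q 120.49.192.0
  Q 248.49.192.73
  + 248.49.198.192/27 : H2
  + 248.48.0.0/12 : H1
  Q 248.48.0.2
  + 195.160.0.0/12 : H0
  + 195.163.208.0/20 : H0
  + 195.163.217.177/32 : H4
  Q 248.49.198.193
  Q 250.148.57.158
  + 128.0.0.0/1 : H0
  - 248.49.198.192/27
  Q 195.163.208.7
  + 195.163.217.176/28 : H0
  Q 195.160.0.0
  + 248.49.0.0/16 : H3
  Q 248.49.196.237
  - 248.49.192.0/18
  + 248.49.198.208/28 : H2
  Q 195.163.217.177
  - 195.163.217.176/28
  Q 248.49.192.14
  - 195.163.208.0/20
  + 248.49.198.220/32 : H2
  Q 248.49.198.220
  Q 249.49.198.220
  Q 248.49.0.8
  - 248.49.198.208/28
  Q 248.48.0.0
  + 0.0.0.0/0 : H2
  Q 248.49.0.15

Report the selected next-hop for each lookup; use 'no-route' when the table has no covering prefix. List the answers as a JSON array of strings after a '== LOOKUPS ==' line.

Trace:
  add 248.49.192.0/18 -> H2 at depth 18
  add 248.49.192.0/20 -> H4 at depth 20
  Q 248.49.192.25: descend 11111000001100011100 ; hops seen [H2,H4] ; pick H4
  Q 248.49.241.137: descend 111110000011000111 ; hops seen [H2] ; pick H2
  add 195.163.217.177/32 -> H2 at depth 32
  Q 248.49.192.0: descend 11111000001100011100 ; hops seen [H2,H4] ; pick H4
  Q 120.49.192.0: descend ε ; hops seen [∅] ; pick no-route
  Q 248.49.192.73: descend 11111000001100011100 ; hops seen [H2,H4] ; pick H4
  add 248.49.198.192/27 -> H2 at depth 27
  add 248.48.0.0/12 -> H1 at depth 12
  Q 248.48.0.2: descend 111110000011000 ; hops seen [H1] ; pick H1
  add 195.160.0.0/12 -> H0 at depth 12
  add 195.163.208.0/20 -> H0 at depth 20
  add 195.163.217.177/32 -> H4 at depth 32
  Q 248.49.198.193: descend 111110000011000111000110110 ; hops seen [H1,H2,H4,H2] ; pick H2
  Q 250.148.57.158: descend 111110 ; hops seen [∅] ; pick no-route
  add 128.0.0.0/1 -> H0 at depth 1
  - 248.49.198.192/27 clear@27
  Q 195.163.208.7: descend 11000011101000111101 ; hops seen [H0,H0,H0] ; pick H0
  add 195.163.217.176/28 -> H0 at depth 28
  Q 195.160.0.0: descend 11000011101000 ; hops seen [H0,H0] ; pick H0
  add 248.49.0.0/16 -> H3 at depth 16
  Q 248.49.196.237: descend 1111100000110001110001 ; hops seen [H0,H1,H3,H2,H4] ; pick H4
  - 248.49.192.0/18 clear@18
  add 248.49.198.208/28 -> H2 at depth 28
  Q 195.163.217.177: descend 11000011101000111101100110110001 ; hops seen [H0,H0,H0,H0,H4] ; pick H4
  - 195.163.217.176/28 clear@28
  Q 248.49.192.14: descend 111110000011000111000 ; hops seen [H0,H1,H3,H4] ; pick H4
  - 195.163.208.0/20 clear@20
  add 248.49.198.220/32 -> H2 at depth 32
  Q 248.49.198.220: descend 11111000001100011100011011011100 ; hops seen [H0,H1,H3,H4,H2,H2] ; pick H2
  Q 249.49.198.220: descend 1111100 ; hops seen [H0] ; pick H0
  Q 248.49.0.8: descend 1111100000110001 ; hops seen [H0,H1,H3] ; pick H3
  - 248.49.198.208/28 clear@28
  Q 248.48.0.0: descend 111110000011000 ; hops seen [H0,H1] ; pick H1
  add 0.0.0.0/0 -> H2 at depth 0
  Q 248.49.0.15: descend 1111100000110001 ; hops seen [H2,H0,H1,H3] ; pick H3

== LOOKUPS ==
["H4","H2","H4","no-route","H4","H1","H2","no-route","H0","H0","H4","H4","H4","H2","H0","H3","H1","H3"]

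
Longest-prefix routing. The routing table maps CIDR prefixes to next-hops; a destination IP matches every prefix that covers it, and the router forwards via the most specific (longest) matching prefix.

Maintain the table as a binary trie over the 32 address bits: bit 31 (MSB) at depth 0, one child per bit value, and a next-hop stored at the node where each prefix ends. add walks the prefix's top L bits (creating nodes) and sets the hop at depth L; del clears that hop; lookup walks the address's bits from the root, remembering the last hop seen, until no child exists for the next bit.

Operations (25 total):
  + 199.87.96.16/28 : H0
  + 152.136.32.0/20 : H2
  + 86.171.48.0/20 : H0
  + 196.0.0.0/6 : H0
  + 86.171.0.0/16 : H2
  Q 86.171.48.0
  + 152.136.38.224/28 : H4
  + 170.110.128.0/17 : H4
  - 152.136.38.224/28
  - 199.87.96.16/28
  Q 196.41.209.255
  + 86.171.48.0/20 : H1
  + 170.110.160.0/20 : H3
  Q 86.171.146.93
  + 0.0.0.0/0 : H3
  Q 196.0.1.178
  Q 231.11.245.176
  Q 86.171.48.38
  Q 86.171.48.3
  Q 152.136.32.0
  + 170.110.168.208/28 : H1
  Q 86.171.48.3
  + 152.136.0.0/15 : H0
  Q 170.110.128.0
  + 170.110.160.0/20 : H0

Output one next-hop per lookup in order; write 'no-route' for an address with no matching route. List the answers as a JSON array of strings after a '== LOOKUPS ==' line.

Apply in order:
  add 199.87.96.16/28 -> H0 at depth 28
  add 152.136.32.0/20 -> H2 at depth 20
  add 86.171.48.0/20 -> H0 at depth 20
  add 196.0.0.0/6 -> H0 at depth 6
  add 86.171.0.0/16 -> H2 at depth 16
  Q 86.171.48.0: descend 01010110101010110011 ; hops seen [H2,H0] ; pick H0
  add 152.136.38.224/28 -> H4 at depth 28
  add 170.110.128.0/17 -> H4 at depth 17
  - 152.136.38.224/28 clear@28
  - 199.87.96.16/28 clear@28
  Q 196.41.209.255: descend 110001 ; hops seen [H0] ; pick H0
  add 86.171.48.0/20 -> H1 at depth 20
  add 170.110.160.0/20 -> H3 at depth 20
  Q 86.171.146.93: descend 0101011010101011 ; hops seen [H2] ; pick H2
  add 0.0.0.0/0 -> H3 at depth 0
  Q 196.0.1.178: descend 110001 ; hops seen [H3,H0] ; pick H0
  Q 231.11.245.176: descend 11 ; hops seen [H3] ; pick H3
  Q 86.171.48.38: descend 01010110101010110011 ; hops seen [H3,H2,H1] ; pick H1
  Q 86.171.48.3: descend 01010110101010110011 ; hops seen [H3,H2,H1] ; pick H1
  Q 152.136.32.0: descend 100110001000100000100 ; hops seen [H3,H2] ; pick H2
  add 170.110.168.208/28 -> H1 at depth 28
  Q 86.171.48.3: descend 01010110101010110011 ; hops seen [H3,H2,H1] ; pick H1
  add 152.136.0.0/15 -> H0 at depth 15
  Q 170.110.128.0: descend 101010100110111010 ; hops seen [H3,H4] ; pick H4
  add 170.110.160.0/20 -> H0 at depth 20

== LOOKUPS ==
["H0","H0","H2","H0","H3","H1","H1","H2","H1","H4"]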